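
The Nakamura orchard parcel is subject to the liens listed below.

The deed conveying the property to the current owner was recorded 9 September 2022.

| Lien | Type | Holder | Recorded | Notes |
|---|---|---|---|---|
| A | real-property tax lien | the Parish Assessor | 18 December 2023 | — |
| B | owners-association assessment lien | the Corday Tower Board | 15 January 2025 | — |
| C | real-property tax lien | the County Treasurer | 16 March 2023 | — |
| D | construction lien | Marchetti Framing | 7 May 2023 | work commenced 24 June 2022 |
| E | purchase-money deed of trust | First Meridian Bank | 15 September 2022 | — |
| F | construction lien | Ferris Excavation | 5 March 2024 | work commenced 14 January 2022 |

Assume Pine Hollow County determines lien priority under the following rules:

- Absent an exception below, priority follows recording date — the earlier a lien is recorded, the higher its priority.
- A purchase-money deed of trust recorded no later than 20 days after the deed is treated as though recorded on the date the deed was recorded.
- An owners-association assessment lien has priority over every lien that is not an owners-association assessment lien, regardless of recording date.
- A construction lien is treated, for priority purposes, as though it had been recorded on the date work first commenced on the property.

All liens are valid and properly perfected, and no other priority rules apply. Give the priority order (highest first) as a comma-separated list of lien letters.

B, F, D, E, C, A

First, effective dates: D is treated as recorded 24 June 2022, the work-commencement date; E was recorded within the 20-day window, so its effective date is the deed date 9 September 2022; F's effective date is 14 January 2022, when work began.
B, as an owners-association assessment lien, has superpriority and ranks first.
Among the remaining liens, by effective date: F (14 January 2022), D (24 June 2022), E (9 September 2022), C (16 March 2023), A (18 December 2023).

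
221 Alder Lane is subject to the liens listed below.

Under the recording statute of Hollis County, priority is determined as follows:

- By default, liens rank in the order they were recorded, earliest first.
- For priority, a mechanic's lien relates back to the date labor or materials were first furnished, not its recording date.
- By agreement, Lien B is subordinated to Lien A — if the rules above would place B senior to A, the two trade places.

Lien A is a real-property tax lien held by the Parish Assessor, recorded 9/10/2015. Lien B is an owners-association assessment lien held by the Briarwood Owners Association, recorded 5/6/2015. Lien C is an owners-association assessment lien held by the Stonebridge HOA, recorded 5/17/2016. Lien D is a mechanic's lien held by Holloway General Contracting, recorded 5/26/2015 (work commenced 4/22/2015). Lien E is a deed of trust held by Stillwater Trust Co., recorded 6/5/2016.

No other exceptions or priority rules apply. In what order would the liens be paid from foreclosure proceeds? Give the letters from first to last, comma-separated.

D, A, B, C, E

First, effective dates: D relates back to 4/22/2015 (work commenced).
By effective date, earliest first: D (4/22/2015), B (5/6/2015), A (9/10/2015), C (5/17/2016), E (6/5/2016).
B would otherwise be senior to A, so under the subordination agreement B and A exchange positions.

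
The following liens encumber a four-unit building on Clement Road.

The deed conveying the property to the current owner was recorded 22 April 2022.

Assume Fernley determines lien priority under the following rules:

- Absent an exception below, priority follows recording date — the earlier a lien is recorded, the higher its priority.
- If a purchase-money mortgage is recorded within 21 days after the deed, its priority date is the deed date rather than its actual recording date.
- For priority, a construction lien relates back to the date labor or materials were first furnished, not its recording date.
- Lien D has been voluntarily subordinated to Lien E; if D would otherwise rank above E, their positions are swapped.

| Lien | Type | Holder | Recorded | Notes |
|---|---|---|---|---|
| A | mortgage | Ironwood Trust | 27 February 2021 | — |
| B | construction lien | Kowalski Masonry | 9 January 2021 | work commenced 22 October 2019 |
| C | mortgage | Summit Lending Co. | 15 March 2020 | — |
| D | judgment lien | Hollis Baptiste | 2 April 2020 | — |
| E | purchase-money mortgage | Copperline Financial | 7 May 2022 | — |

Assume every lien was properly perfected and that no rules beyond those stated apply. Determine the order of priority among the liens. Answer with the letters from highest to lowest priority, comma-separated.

B, C, E, A, D

First, effective dates: B relates back to 22 October 2019 (work commenced); E relates back to the deed date 22 April 2022.
By effective date: B (22 October 2019), C (15 March 2020), D (2 April 2020), A (27 February 2021), E (22 April 2022).
The subordination applies — D was senior to E — so D and E swap.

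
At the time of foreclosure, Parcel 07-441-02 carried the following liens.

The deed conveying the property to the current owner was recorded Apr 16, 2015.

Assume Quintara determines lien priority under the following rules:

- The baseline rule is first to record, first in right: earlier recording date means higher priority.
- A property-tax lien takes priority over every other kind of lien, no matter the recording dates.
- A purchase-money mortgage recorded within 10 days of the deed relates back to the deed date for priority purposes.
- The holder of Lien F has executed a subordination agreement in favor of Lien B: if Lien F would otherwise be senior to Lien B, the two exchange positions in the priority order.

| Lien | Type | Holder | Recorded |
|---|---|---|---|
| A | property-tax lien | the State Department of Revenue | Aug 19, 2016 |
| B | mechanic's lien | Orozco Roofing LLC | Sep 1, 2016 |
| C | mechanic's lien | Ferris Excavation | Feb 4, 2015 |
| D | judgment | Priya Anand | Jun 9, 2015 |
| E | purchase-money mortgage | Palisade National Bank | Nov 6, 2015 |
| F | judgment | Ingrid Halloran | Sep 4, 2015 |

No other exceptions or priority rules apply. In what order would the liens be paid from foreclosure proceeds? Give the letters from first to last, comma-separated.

A, C, D, B, E, F

First, effective dates: E missed the 10-day window (204 days after the deed), so its recording date stands.
A is a property-tax lien, so it outranks all other liens regardless of date.
The other liens, earliest effective date first: C (Feb 4, 2015), D (Jun 9, 2015), F (Sep 4, 2015), E (Nov 6, 2015), B (Sep 1, 2016).
F is senior to B before the subordination, so the two trade places.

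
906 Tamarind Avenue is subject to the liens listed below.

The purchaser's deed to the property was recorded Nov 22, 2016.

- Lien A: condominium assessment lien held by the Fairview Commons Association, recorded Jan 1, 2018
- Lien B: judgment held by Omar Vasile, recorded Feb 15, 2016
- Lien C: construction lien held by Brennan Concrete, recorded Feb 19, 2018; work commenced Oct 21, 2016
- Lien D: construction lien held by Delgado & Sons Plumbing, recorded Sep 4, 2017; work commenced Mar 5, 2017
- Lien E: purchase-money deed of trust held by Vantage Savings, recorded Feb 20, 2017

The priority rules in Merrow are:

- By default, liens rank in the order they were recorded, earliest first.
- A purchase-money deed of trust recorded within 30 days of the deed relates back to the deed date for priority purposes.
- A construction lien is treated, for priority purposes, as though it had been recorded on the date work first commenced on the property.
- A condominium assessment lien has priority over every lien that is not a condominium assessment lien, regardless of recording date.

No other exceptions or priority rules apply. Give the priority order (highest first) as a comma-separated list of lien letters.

A, B, C, E, D

First, effective dates: C relates back to Oct 21, 2016 (work commenced); D is treated as recorded Mar 5, 2017, the work-commencement date; E was recorded 90 days after the deed — beyond 30 days — so no relation-back applies.
A is a condominium assessment lien, so it outranks all other liens regardless of date.
The other liens, earliest effective date first: B (Feb 15, 2016), C (Oct 21, 2016), E (Feb 20, 2017), D (Mar 5, 2017).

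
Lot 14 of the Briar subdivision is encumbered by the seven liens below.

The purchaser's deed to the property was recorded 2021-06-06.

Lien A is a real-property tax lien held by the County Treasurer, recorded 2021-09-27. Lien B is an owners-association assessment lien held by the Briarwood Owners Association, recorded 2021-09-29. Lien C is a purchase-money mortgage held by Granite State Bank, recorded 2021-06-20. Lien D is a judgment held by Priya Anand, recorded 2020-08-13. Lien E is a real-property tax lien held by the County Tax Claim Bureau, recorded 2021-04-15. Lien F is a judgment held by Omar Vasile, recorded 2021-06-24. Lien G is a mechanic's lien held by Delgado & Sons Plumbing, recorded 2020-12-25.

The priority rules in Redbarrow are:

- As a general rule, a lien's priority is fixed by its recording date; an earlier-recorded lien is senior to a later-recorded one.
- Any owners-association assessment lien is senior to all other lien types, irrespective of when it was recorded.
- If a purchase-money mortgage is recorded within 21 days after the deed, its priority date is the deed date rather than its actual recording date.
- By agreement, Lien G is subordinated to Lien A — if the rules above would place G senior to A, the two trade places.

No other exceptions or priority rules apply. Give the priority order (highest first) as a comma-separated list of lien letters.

Effective dates: C relates back to the deed date 2021-06-06.
B is an owners-association assessment lien, so it outranks all other liens regardless of date.
Remaining liens by effective date: D (2020-08-13), G (2020-12-25), E (2021-04-15), C (2021-06-06), F (2021-06-24), A (2021-09-27).
Because G would otherwise rank above A, the subordination swaps them.

B, D, A, E, C, F, G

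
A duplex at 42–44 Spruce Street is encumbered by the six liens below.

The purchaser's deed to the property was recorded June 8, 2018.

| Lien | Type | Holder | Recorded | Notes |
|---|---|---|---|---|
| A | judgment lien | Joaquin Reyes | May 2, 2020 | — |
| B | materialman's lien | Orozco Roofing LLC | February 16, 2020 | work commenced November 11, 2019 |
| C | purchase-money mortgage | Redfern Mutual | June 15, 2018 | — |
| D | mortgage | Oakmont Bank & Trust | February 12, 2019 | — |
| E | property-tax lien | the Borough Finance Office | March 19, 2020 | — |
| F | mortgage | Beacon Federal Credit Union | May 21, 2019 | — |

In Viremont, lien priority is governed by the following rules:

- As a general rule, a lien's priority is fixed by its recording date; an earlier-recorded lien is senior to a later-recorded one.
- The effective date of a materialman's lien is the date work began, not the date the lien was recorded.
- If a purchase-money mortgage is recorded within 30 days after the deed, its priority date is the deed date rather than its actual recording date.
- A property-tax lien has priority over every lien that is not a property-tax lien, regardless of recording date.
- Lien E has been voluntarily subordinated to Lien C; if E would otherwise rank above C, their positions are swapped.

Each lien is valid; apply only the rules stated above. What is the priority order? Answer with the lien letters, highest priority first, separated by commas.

C, E, D, F, B, A

Effective dates after the stated exceptions: B relates back to November 11, 2019 (work commenced); C relates back to the deed date June 8, 2018.
As a property-tax lien, E is senior to every other lien.
Remaining liens by effective date: C (June 8, 2018), D (February 12, 2019), F (May 21, 2019), B (November 11, 2019), A (May 2, 2020).
The subordination applies — E was senior to C — so E and C swap.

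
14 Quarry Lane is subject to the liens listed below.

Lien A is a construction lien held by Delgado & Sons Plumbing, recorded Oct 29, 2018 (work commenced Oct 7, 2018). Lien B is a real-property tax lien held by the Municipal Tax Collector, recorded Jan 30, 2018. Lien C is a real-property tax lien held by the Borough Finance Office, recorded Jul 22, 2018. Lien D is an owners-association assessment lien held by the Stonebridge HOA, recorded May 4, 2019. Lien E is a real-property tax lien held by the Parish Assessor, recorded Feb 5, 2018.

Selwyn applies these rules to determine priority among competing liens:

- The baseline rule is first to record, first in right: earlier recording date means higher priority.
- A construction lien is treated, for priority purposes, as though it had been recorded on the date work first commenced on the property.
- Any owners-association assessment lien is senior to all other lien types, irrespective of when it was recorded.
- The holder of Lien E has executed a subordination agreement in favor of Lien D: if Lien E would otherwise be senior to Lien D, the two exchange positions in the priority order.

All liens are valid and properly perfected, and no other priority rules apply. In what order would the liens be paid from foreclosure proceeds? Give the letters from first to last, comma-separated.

First, effective dates: A is treated as recorded Oct 7, 2018, the work-commencement date.
D is an owners-association assessment lien, so it outranks all other liens regardless of date.
Among the remaining liens, by effective date: B (Jan 30, 2018), E (Feb 5, 2018), C (Jul 22, 2018), A (Oct 7, 2018).
E already ranks below D; the subordination has no effect.

D, B, E, C, A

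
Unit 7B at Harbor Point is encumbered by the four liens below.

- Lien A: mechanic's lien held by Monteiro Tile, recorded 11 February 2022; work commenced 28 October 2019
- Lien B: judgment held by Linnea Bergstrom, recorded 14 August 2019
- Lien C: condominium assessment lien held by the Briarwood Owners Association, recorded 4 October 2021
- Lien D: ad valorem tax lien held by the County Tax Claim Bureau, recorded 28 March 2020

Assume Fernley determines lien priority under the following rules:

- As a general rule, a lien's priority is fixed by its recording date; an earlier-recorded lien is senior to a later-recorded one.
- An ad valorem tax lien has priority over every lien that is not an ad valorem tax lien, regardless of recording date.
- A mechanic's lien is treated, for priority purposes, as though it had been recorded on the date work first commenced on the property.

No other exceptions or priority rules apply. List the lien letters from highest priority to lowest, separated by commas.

Adjusting effective dates: A relates back to 28 October 2019 (work commenced).
D is an ad valorem tax lien and takes priority over every other lien.
Remaining liens by effective date: B (14 August 2019), A (28 October 2019), C (4 October 2021).

D, B, A, C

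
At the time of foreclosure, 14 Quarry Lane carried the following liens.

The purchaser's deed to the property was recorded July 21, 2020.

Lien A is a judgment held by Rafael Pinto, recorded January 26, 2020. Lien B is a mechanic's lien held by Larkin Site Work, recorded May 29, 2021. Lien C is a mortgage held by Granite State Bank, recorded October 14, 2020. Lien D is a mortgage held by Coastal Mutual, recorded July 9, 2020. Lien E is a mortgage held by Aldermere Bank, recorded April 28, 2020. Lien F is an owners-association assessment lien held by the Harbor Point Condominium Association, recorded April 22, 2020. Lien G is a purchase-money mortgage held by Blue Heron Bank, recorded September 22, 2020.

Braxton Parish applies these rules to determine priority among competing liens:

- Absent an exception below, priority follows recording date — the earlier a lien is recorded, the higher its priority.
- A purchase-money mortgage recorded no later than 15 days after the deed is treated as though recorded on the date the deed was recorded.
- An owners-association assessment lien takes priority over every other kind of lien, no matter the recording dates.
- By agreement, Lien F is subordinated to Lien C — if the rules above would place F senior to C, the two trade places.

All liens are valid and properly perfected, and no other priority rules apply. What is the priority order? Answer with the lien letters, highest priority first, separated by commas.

Effective dates: G was recorded 63 days after the deed, outside the 15-day window, so it keeps its recording date.
F is an owners-association assessment lien and takes priority over every other lien.
The other liens, earliest effective date first: A (January 26, 2020), E (April 28, 2020), D (July 9, 2020), G (September 22, 2020), C (October 14, 2020), B (May 29, 2021).
The subordination applies — F was senior to C — so F and C swap.

C, A, E, D, G, F, B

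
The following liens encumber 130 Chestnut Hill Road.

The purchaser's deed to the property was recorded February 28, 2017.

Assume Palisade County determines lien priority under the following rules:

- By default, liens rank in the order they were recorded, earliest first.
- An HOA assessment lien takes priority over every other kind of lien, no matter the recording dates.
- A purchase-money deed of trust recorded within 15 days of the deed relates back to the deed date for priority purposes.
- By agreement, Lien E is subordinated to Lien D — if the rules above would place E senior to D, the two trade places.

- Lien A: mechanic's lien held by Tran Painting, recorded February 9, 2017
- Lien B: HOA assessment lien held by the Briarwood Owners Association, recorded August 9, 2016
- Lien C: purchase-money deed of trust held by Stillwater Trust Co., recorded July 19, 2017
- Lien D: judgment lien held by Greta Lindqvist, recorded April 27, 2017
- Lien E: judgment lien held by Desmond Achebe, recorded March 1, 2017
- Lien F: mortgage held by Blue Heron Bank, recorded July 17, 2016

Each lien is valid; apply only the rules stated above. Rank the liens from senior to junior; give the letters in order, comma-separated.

B, F, A, D, E, C

Adjusting effective dates: C was recorded 141 days after the deed, outside the 15-day window, so it keeps its recording date.
B is an HOA assessment lien and takes priority over every other lien.
Ordering the rest by effective date: F (July 17, 2016), A (February 9, 2017), E (March 1, 2017), D (April 27, 2017), C (July 19, 2017).
E would otherwise be senior to D, so under the subordination agreement E and D exchange positions.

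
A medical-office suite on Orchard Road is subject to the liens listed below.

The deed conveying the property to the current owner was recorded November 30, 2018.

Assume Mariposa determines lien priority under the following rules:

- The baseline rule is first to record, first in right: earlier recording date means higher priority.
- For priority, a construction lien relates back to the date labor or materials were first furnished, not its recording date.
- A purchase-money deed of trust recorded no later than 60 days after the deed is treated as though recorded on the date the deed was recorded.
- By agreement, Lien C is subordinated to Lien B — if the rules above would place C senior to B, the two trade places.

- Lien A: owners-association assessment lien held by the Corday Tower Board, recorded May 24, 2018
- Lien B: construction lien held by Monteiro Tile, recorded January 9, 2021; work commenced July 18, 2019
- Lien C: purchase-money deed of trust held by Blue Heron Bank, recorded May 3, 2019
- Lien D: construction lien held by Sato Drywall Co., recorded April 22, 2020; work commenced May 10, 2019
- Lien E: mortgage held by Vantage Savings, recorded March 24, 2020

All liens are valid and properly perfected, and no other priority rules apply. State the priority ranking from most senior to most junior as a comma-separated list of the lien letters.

A, B, D, C, E

First, effective dates: B's effective date is July 18, 2019, when work began; C was recorded 154 days after the deed — beyond 60 days — so no relation-back applies; D relates back to May 10, 2019 (work commenced).
By effective date, earliest first: A (May 24, 2018), C (May 3, 2019), D (May 10, 2019), B (July 18, 2019), E (March 24, 2020).
The subordination applies — C was senior to B — so C and B swap.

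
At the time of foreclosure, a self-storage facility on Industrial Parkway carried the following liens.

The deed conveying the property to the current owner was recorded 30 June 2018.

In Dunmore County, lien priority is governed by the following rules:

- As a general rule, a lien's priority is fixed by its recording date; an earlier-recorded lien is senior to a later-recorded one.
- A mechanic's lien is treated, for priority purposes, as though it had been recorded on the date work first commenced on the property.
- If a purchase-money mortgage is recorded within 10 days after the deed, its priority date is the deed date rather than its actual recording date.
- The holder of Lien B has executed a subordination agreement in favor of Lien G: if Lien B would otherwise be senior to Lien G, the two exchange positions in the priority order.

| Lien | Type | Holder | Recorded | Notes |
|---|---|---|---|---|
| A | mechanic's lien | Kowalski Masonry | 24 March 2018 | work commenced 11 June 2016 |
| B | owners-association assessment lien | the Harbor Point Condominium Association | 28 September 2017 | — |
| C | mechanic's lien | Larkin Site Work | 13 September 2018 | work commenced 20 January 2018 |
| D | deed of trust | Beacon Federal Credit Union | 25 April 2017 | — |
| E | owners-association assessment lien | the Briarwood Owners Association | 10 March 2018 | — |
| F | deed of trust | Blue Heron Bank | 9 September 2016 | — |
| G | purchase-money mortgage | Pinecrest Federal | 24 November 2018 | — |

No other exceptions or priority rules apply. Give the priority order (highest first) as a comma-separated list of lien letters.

Adjusting effective dates: A is treated as recorded 11 June 2016, the work-commencement date; C relates back to 20 January 2018 (work commenced); G was recorded 147 days after the deed — beyond 10 days — so no relation-back applies.
By effective date, earliest first: A (11 June 2016), F (9 September 2016), D (25 April 2017), B (28 September 2017), C (20 January 2018), E (10 March 2018), G (24 November 2018).
Because B would otherwise rank above G, the subordination swaps them.

A, F, D, G, C, E, B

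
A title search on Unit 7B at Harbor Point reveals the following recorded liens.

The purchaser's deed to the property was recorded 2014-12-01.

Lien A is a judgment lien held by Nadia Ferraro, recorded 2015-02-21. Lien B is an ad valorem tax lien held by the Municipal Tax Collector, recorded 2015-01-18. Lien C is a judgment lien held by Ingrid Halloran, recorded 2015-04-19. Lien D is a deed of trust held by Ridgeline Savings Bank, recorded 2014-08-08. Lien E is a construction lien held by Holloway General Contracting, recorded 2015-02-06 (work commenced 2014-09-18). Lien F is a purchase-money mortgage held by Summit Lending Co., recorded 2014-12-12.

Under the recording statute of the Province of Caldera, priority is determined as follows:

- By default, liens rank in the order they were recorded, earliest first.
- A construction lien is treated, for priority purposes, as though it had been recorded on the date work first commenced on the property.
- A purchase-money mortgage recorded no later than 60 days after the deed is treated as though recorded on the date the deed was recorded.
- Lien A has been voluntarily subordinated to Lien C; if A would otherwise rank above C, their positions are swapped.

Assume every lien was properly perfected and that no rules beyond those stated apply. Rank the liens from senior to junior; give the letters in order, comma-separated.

D, E, F, B, C, A

Effective dates: E's effective date is 2014-09-18, when work began; F relates back to the deed date 2014-12-01.
By effective date, earliest first: D (2014-08-08), E (2014-09-18), F (2014-12-01), B (2015-01-18), A (2015-02-21), C (2015-04-19).
The subordination applies — A was senior to C — so A and C swap.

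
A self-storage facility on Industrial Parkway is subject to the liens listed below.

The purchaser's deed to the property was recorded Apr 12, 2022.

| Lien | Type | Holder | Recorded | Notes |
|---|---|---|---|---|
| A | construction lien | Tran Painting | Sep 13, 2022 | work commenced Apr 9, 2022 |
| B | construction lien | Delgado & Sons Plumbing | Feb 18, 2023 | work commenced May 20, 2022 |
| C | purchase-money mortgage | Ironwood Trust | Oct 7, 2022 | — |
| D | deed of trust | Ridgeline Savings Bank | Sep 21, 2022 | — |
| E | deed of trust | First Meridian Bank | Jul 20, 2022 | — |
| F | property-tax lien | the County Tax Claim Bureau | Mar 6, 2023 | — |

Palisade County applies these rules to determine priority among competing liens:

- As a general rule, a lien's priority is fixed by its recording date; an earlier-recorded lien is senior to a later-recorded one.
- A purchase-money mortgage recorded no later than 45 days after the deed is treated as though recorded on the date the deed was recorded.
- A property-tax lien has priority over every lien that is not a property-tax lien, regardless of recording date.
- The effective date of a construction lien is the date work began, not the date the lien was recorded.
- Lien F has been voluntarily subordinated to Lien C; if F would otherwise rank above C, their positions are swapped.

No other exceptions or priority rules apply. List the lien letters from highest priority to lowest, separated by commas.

C, A, B, E, D, F

Effective dates after the stated exceptions: A is treated as recorded Apr 9, 2022, the work-commencement date; B's effective date is May 20, 2022, when work began; C was recorded 178 days after the deed — beyond 45 days — so no relation-back applies.
F is a property-tax lien, so it outranks all other liens regardless of date.
Remaining liens by effective date: A (Apr 9, 2022), B (May 20, 2022), E (Jul 20, 2022), D (Sep 21, 2022), C (Oct 7, 2022).
F would otherwise be senior to C, so under the subordination agreement F and C exchange positions.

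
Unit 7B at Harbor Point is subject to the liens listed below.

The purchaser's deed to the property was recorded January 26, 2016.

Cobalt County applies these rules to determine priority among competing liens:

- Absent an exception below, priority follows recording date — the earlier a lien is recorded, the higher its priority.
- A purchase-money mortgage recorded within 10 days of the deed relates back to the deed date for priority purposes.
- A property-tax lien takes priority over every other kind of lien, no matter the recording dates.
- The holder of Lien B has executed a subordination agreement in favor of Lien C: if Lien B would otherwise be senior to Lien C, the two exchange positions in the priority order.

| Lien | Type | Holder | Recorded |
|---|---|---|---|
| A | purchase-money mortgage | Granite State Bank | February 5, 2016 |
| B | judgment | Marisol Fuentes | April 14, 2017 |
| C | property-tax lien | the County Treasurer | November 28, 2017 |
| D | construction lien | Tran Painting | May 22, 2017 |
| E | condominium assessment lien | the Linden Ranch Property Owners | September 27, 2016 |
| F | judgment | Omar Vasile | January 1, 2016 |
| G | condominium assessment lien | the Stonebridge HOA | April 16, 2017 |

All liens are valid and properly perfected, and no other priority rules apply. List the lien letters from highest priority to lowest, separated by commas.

Effective dates: A relates back to the deed date January 26, 2016.
C is a property-tax lien and takes priority over every other lien.
Ordering the rest by effective date: F (January 1, 2016), A (January 26, 2016), E (September 27, 2016), B (April 14, 2017), G (April 16, 2017), D (May 22, 2017).
B already ranks below C; the subordination has no effect.

C, F, A, E, B, G, D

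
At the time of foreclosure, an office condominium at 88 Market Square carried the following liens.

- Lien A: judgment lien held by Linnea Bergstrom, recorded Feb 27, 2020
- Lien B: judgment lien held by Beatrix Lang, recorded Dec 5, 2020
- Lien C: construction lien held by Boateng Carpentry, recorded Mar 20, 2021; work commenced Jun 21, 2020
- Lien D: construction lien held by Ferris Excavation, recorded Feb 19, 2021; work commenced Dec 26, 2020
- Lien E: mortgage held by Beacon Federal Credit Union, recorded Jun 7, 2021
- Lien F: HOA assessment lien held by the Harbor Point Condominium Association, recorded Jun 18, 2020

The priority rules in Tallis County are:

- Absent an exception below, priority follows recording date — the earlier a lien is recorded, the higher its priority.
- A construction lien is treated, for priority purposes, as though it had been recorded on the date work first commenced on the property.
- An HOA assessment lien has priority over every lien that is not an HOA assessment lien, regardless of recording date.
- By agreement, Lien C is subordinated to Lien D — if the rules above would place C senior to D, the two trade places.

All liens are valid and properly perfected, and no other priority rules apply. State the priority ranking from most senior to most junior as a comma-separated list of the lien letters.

F, A, D, B, C, E

Effective dates after the stated exceptions: C relates back to Jun 21, 2020 (work commenced); D relates back to Dec 26, 2020 (work commenced).
F, as an HOA assessment lien, has superpriority and ranks first.
Remaining liens by effective date: A (Feb 27, 2020), C (Jun 21, 2020), B (Dec 5, 2020), D (Dec 26, 2020), E (Jun 7, 2021).
Because C would otherwise rank above D, the subordination swaps them.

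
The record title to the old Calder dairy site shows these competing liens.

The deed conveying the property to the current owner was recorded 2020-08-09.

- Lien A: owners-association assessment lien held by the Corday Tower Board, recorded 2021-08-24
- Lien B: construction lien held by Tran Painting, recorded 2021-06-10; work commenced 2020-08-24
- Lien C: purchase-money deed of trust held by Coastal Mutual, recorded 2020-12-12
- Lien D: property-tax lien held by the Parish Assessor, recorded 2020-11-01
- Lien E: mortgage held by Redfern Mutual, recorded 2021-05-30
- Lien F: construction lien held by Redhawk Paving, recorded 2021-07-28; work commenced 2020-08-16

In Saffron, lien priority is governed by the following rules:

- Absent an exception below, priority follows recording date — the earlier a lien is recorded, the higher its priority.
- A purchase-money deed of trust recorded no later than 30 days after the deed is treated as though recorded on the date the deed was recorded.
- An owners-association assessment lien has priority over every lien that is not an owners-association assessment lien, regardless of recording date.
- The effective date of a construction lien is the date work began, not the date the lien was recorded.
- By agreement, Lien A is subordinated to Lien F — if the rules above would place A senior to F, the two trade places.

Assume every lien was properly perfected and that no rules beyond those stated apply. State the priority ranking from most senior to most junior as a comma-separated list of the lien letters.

F, A, B, D, C, E

Effective dates: B relates back to 2020-08-24 (work commenced); C missed the 30-day window (125 days after the deed), so its recording date stands; F's effective date is 2020-08-16, when work began.
As an owners-association assessment lien, A is senior to every other lien.
Among the remaining liens, by effective date: F (2020-08-16), B (2020-08-24), D (2020-11-01), C (2020-12-12), E (2021-05-30).
A would otherwise be senior to F, so under the subordination agreement A and F exchange positions.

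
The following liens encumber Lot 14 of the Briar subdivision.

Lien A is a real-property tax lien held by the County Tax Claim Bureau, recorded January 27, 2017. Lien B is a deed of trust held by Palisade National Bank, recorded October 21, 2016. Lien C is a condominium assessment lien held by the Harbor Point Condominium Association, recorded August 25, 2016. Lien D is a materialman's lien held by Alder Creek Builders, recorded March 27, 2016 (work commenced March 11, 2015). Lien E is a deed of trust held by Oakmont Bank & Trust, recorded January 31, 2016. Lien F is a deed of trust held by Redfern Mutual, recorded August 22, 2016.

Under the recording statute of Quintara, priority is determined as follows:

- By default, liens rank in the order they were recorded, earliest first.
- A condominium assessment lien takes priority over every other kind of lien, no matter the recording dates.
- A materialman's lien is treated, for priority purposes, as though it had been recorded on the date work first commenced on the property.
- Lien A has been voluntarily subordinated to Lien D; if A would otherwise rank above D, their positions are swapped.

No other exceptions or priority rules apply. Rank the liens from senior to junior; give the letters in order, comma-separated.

C, D, E, F, B, A

Effective dates: D's effective date is March 11, 2015, when work began.
C is a condominium assessment lien and takes priority over every other lien.
The other liens, earliest effective date first: D (March 11, 2015), E (January 31, 2016), F (August 22, 2016), B (October 21, 2016), A (January 27, 2017).
A is already junior to D, so the subordination agreement changes nothing.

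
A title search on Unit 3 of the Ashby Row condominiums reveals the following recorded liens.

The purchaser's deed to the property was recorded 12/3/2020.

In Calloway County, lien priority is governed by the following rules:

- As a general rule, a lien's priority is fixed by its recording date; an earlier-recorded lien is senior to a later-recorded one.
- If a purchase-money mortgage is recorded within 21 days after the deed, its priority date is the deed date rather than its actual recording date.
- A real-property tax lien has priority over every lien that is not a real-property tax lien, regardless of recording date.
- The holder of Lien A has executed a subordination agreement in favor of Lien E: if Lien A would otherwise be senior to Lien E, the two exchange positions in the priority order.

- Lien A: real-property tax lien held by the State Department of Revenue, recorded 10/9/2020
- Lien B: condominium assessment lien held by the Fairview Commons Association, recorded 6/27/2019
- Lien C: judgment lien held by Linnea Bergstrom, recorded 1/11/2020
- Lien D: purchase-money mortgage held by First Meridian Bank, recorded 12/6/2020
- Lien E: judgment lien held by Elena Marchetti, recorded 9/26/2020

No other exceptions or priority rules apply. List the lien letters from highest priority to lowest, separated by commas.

Effective dates: D was recorded within the 21-day window, so its effective date is the deed date 12/3/2020.
A is a real-property tax lien and takes priority over every other lien.
Remaining liens by effective date: B (6/27/2019), C (1/11/2020), E (9/26/2020), D (12/3/2020).
Because A would otherwise rank above E, the subordination swaps them.

E, B, C, A, D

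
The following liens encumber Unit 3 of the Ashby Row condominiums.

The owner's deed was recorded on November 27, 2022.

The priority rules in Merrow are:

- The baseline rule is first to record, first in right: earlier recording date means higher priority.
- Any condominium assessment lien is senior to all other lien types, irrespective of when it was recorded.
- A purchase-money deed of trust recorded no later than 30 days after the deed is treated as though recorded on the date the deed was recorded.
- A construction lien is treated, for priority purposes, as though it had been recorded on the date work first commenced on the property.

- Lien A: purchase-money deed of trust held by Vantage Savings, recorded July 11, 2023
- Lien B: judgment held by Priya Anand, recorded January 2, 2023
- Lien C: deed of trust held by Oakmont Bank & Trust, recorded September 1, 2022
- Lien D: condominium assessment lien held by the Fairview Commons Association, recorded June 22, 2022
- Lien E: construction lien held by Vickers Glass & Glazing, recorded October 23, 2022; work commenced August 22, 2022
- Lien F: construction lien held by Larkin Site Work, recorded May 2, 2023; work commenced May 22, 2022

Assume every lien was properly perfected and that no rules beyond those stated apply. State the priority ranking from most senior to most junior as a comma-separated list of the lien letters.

Effective dates: A was recorded 226 days after the deed, outside the 30-day window, so it keeps its recording date; E's effective date is August 22, 2022, when work began; F's effective date is May 22, 2022, when work began.
D is a condominium assessment lien, so it outranks all other liens regardless of date.
Remaining liens by effective date: F (May 22, 2022), E (August 22, 2022), C (September 1, 2022), B (January 2, 2023), A (July 11, 2023).

D, F, E, C, B, A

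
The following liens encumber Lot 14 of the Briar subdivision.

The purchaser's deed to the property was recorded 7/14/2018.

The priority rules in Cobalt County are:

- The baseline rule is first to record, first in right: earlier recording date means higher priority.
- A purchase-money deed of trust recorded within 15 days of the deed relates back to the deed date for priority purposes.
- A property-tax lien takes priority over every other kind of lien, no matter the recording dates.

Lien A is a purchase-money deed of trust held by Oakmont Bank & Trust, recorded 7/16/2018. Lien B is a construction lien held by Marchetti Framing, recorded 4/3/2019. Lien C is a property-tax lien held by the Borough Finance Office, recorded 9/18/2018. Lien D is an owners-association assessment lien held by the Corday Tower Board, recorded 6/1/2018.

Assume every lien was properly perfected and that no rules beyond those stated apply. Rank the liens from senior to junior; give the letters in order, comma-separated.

C, D, A, B

First, effective dates: A relates back to the deed date 7/14/2018.
C is a property-tax lien, so it outranks all other liens regardless of date.
The other liens, earliest effective date first: D (6/1/2018), A (7/14/2018), B (4/3/2019).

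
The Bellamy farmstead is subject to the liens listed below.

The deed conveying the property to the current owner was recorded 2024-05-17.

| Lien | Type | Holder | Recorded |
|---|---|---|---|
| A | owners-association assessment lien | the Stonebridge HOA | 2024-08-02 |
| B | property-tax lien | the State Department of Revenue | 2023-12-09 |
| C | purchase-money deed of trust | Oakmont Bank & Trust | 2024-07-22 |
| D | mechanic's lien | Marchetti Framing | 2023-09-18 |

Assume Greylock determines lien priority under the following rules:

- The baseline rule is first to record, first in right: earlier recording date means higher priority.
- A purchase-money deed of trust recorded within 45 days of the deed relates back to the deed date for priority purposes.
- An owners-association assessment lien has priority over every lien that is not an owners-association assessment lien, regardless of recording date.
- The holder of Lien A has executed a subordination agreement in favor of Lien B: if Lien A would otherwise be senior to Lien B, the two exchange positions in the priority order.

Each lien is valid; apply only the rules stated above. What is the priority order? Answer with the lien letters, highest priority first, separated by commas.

Adjusting effective dates: C missed the 45-day window (66 days after the deed), so its recording date stands.
A, as an owners-association assessment lien, has superpriority and ranks first.
Remaining liens by effective date: D (2023-09-18), B (2023-12-09), C (2024-07-22).
A would otherwise be senior to B, so under the subordination agreement A and B exchange positions.

B, D, A, C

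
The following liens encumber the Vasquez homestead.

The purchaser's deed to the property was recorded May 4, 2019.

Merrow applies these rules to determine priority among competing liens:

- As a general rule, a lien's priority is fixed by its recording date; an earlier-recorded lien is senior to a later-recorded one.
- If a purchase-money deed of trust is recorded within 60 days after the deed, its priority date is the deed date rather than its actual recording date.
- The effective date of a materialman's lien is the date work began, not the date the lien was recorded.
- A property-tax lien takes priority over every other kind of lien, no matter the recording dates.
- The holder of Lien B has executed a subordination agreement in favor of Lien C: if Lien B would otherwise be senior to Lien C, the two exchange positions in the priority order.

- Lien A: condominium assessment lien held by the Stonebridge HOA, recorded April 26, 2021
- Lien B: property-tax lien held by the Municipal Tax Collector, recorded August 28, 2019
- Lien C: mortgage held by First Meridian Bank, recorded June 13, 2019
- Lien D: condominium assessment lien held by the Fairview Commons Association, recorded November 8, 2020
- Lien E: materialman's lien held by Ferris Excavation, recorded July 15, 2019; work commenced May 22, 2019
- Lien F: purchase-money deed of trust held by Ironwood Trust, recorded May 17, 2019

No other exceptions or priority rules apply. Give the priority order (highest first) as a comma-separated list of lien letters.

C, F, E, B, D, A

Effective dates: E's effective date is May 22, 2019, when work began; F's effective date is the deed date, May 4, 2019.
B, as a property-tax lien, has superpriority and ranks first.
Remaining liens by effective date: F (May 4, 2019), E (May 22, 2019), C (June 13, 2019), D (November 8, 2020), A (April 26, 2021).
Because B would otherwise rank above C, the subordination swaps them.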